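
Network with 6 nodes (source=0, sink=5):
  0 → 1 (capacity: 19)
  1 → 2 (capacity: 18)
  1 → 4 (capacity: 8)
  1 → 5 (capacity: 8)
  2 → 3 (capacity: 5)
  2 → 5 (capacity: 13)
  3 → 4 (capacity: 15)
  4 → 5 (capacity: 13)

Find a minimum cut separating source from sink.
Min cut value = 19, edges: (0,1)

Min cut value: 19
Partition: S = [0], T = [1, 2, 3, 4, 5]
Cut edges: (0,1)

By max-flow min-cut theorem, max flow = min cut = 19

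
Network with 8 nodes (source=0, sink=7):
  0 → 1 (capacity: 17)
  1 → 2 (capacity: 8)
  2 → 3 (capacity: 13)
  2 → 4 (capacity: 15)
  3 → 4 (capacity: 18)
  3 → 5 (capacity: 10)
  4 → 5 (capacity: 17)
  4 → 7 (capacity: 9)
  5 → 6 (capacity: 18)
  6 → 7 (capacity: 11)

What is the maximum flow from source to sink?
Maximum flow = 8

Max flow: 8

Flow assignment:
  0 → 1: 8/17
  1 → 2: 8/8
  2 → 4: 8/15
  4 → 7: 8/9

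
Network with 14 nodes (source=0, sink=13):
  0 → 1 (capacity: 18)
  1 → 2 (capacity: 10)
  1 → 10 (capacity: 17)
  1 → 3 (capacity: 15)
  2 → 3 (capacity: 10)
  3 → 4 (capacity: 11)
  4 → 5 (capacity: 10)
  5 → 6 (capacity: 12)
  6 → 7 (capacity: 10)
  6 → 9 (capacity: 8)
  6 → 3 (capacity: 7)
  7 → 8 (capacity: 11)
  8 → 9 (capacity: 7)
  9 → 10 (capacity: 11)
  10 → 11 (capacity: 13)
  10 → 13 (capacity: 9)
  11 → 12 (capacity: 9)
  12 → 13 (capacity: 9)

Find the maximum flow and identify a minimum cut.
Max flow = 18, Min cut edges: (10,13), (12,13)

Maximum flow: 18
Minimum cut: (10,13), (12,13)
Partition: S = [0, 1, 2, 3, 4, 5, 6, 7, 8, 9, 10, 11, 12], T = [13]

Max-flow min-cut theorem verified: both equal 18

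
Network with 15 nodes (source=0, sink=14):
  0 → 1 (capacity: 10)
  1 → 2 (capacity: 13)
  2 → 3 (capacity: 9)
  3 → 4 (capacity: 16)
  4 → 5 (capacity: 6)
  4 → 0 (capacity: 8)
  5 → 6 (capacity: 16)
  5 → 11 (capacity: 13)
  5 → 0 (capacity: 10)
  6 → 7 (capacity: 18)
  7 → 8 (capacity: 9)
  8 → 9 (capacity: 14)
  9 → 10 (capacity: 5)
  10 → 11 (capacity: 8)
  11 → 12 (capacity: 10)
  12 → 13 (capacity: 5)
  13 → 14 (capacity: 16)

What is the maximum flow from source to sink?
Maximum flow = 5

Max flow: 5

Flow assignment:
  0 → 1: 9/10
  1 → 2: 9/13
  2 → 3: 9/9
  3 → 4: 9/16
  4 → 5: 6/6
  4 → 0: 3/8
  5 → 11: 5/13
  5 → 0: 1/10
  11 → 12: 5/10
  12 → 13: 5/5
  13 → 14: 5/16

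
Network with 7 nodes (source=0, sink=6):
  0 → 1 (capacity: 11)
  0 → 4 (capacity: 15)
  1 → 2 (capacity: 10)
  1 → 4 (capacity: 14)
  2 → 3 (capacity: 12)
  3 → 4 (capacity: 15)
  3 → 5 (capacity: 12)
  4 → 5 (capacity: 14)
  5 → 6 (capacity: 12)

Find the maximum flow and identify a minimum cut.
Max flow = 12, Min cut edges: (5,6)

Maximum flow: 12
Minimum cut: (5,6)
Partition: S = [0, 1, 2, 3, 4, 5], T = [6]

Max-flow min-cut theorem verified: both equal 12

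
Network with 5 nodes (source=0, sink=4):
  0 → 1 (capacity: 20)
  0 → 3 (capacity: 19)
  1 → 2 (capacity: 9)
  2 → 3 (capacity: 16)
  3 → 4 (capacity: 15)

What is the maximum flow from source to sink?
Maximum flow = 15

Max flow: 15

Flow assignment:
  0 → 1: 9/20
  0 → 3: 6/19
  1 → 2: 9/9
  2 → 3: 9/16
  3 → 4: 15/15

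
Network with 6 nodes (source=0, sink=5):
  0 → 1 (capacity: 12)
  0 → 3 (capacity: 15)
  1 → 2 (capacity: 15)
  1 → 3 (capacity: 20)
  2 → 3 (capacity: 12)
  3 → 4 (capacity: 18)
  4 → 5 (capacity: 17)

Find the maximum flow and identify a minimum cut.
Max flow = 17, Min cut edges: (4,5)

Maximum flow: 17
Minimum cut: (4,5)
Partition: S = [0, 1, 2, 3, 4], T = [5]

Max-flow min-cut theorem verified: both equal 17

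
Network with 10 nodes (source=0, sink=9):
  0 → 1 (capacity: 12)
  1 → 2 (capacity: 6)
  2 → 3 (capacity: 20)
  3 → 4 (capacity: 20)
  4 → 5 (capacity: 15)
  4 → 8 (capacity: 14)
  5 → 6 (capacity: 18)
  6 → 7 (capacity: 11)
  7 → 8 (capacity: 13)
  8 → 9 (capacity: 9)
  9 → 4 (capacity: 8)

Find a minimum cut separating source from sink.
Min cut value = 6, edges: (1,2)

Min cut value: 6
Partition: S = [0, 1], T = [2, 3, 4, 5, 6, 7, 8, 9]
Cut edges: (1,2)

By max-flow min-cut theorem, max flow = min cut = 6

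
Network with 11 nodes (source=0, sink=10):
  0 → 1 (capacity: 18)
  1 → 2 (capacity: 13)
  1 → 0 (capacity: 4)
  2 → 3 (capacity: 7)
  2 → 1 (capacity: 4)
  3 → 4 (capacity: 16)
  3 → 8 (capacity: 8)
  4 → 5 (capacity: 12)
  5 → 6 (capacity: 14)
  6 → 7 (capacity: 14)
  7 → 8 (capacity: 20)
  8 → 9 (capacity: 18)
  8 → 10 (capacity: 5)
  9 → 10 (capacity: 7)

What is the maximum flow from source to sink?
Maximum flow = 7

Max flow: 7

Flow assignment:
  0 → 1: 7/18
  1 → 2: 7/13
  2 → 3: 7/7
  3 → 8: 7/8
  8 → 9: 2/18
  8 → 10: 5/5
  9 → 10: 2/7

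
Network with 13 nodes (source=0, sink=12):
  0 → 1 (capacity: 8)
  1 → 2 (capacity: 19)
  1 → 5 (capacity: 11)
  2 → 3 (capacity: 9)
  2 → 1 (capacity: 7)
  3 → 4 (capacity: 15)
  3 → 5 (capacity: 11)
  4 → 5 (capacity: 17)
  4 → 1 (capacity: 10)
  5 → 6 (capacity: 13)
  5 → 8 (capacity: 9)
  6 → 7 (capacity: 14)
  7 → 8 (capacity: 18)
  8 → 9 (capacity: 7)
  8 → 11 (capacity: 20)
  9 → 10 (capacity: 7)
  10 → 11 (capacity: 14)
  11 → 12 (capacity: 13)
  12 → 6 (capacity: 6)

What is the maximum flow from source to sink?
Maximum flow = 8

Max flow: 8

Flow assignment:
  0 → 1: 8/8
  1 → 5: 8/11
  5 → 8: 8/9
  8 → 11: 8/20
  11 → 12: 8/13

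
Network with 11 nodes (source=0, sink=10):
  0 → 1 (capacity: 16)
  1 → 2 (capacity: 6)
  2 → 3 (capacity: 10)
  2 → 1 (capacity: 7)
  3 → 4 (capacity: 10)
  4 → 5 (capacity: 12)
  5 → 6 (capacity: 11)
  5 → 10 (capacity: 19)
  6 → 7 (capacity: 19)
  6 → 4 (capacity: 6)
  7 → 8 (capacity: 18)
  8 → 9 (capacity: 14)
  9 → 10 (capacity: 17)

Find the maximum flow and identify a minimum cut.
Max flow = 6, Min cut edges: (1,2)

Maximum flow: 6
Minimum cut: (1,2)
Partition: S = [0, 1], T = [2, 3, 4, 5, 6, 7, 8, 9, 10]

Max-flow min-cut theorem verified: both equal 6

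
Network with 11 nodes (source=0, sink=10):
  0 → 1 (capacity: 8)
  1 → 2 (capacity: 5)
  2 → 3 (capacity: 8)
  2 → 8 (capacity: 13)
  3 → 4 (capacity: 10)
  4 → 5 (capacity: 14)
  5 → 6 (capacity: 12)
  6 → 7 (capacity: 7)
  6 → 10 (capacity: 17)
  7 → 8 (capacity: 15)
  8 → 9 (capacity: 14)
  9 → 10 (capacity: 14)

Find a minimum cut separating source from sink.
Min cut value = 5, edges: (1,2)

Min cut value: 5
Partition: S = [0, 1], T = [2, 3, 4, 5, 6, 7, 8, 9, 10]
Cut edges: (1,2)

By max-flow min-cut theorem, max flow = min cut = 5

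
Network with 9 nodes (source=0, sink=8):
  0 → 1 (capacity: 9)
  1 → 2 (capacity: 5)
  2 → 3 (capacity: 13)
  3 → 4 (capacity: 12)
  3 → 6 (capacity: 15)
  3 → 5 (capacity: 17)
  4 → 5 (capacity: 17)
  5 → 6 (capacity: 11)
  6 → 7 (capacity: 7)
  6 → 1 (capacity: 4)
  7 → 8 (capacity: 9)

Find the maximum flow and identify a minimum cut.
Max flow = 5, Min cut edges: (1,2)

Maximum flow: 5
Minimum cut: (1,2)
Partition: S = [0, 1], T = [2, 3, 4, 5, 6, 7, 8]

Max-flow min-cut theorem verified: both equal 5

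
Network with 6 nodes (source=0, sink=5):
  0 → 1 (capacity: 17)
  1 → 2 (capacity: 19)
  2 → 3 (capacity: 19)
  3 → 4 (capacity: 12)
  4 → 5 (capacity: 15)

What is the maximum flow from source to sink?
Maximum flow = 12

Max flow: 12

Flow assignment:
  0 → 1: 12/17
  1 → 2: 12/19
  2 → 3: 12/19
  3 → 4: 12/12
  4 → 5: 12/15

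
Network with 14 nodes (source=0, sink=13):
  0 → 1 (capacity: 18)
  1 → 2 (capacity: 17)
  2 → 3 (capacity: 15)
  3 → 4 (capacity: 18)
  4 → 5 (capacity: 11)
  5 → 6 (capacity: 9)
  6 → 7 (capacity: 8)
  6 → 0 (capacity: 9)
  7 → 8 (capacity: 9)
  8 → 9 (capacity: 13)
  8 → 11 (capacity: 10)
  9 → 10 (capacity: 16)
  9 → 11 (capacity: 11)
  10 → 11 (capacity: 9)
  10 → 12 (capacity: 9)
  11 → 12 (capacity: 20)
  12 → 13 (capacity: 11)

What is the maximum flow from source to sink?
Maximum flow = 8

Max flow: 8

Flow assignment:
  0 → 1: 9/18
  1 → 2: 9/17
  2 → 3: 9/15
  3 → 4: 9/18
  4 → 5: 9/11
  5 → 6: 9/9
  6 → 7: 8/8
  6 → 0: 1/9
  7 → 8: 8/9
  8 → 11: 8/10
  11 → 12: 8/20
  12 → 13: 8/11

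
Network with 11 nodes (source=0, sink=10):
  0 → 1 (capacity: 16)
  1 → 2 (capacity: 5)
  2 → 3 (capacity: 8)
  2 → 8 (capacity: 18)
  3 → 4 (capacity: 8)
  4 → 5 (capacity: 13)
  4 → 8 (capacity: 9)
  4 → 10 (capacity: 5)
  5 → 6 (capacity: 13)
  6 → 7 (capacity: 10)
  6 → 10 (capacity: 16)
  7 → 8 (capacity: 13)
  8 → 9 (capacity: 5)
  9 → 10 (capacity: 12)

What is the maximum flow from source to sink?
Maximum flow = 5

Max flow: 5

Flow assignment:
  0 → 1: 5/16
  1 → 2: 5/5
  2 → 3: 5/8
  3 → 4: 5/8
  4 → 10: 5/5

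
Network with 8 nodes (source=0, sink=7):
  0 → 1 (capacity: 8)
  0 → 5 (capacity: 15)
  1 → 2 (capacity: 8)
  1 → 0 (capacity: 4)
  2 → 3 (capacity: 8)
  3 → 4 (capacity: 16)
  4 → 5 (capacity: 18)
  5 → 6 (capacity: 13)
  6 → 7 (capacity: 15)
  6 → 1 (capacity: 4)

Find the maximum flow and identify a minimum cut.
Max flow = 13, Min cut edges: (5,6)

Maximum flow: 13
Minimum cut: (5,6)
Partition: S = [0, 1, 2, 3, 4, 5], T = [6, 7]

Max-flow min-cut theorem verified: both equal 13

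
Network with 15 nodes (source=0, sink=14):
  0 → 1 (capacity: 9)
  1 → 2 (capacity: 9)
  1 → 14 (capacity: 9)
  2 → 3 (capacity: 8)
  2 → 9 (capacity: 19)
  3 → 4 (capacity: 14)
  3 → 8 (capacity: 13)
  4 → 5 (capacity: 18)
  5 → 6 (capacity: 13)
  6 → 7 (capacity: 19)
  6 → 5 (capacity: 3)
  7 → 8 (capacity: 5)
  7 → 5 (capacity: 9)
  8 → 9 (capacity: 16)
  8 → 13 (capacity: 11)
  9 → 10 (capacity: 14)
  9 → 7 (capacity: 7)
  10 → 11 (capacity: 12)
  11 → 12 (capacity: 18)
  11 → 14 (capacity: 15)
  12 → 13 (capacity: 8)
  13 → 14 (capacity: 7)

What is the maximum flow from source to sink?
Maximum flow = 9

Max flow: 9

Flow assignment:
  0 → 1: 9/9
  1 → 14: 9/9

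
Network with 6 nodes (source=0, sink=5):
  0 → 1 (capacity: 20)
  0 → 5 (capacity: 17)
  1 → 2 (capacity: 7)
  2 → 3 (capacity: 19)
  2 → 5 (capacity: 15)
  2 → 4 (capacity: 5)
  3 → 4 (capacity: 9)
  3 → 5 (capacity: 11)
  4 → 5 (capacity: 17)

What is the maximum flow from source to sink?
Maximum flow = 24

Max flow: 24

Flow assignment:
  0 → 1: 7/20
  0 → 5: 17/17
  1 → 2: 7/7
  2 → 5: 7/15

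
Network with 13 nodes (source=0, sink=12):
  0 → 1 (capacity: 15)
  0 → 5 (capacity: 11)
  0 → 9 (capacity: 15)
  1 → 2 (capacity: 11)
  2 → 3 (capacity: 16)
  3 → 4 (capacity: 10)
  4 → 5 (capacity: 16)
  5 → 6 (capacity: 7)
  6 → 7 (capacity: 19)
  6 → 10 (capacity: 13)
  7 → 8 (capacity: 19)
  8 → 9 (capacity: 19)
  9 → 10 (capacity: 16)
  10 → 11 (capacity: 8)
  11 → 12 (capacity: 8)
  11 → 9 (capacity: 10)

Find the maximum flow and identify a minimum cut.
Max flow = 8, Min cut edges: (11,12)

Maximum flow: 8
Minimum cut: (11,12)
Partition: S = [0, 1, 2, 3, 4, 5, 6, 7, 8, 9, 10, 11], T = [12]

Max-flow min-cut theorem verified: both equal 8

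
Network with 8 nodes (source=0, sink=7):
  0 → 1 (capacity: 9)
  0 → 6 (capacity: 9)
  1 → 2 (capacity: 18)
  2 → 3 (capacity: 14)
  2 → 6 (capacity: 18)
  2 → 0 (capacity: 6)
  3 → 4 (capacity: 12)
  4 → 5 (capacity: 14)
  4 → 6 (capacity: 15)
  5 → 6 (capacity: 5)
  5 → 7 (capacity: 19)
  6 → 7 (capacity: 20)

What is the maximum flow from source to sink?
Maximum flow = 18

Max flow: 18

Flow assignment:
  0 → 1: 9/9
  0 → 6: 9/9
  1 → 2: 9/18
  2 → 6: 9/18
  6 → 7: 18/20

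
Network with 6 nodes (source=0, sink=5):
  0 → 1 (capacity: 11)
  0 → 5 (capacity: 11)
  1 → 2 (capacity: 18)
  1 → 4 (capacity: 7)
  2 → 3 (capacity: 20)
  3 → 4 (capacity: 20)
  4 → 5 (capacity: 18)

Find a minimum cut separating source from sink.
Min cut value = 22, edges: (0,1), (0,5)

Min cut value: 22
Partition: S = [0], T = [1, 2, 3, 4, 5]
Cut edges: (0,1), (0,5)

By max-flow min-cut theorem, max flow = min cut = 22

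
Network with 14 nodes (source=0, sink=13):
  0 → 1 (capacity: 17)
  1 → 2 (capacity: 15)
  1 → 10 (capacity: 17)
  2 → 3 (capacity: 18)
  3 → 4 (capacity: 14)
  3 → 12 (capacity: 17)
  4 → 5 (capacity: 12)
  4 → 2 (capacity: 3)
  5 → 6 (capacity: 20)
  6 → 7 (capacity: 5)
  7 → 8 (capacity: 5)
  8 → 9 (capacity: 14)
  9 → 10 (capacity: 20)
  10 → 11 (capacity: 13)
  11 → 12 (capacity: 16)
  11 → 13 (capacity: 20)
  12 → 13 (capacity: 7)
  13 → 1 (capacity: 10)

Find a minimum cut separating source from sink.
Min cut value = 17, edges: (0,1)

Min cut value: 17
Partition: S = [0], T = [1, 2, 3, 4, 5, 6, 7, 8, 9, 10, 11, 12, 13]
Cut edges: (0,1)

By max-flow min-cut theorem, max flow = min cut = 17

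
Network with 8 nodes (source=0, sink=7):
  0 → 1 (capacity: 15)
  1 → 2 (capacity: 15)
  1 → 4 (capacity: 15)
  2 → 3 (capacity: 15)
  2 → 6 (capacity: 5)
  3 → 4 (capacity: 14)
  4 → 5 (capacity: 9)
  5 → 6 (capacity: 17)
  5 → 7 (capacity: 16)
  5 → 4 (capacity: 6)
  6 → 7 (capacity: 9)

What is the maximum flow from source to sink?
Maximum flow = 14

Max flow: 14

Flow assignment:
  0 → 1: 14/15
  1 → 2: 5/15
  1 → 4: 9/15
  2 → 6: 5/5
  4 → 5: 9/9
  5 → 7: 9/16
  6 → 7: 5/9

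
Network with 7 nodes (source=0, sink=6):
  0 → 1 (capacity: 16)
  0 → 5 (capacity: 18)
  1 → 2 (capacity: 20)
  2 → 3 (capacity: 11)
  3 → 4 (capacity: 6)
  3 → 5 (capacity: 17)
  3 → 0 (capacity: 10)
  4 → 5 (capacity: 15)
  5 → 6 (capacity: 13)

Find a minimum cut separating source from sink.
Min cut value = 13, edges: (5,6)

Min cut value: 13
Partition: S = [0, 1, 2, 3, 4, 5], T = [6]
Cut edges: (5,6)

By max-flow min-cut theorem, max flow = min cut = 13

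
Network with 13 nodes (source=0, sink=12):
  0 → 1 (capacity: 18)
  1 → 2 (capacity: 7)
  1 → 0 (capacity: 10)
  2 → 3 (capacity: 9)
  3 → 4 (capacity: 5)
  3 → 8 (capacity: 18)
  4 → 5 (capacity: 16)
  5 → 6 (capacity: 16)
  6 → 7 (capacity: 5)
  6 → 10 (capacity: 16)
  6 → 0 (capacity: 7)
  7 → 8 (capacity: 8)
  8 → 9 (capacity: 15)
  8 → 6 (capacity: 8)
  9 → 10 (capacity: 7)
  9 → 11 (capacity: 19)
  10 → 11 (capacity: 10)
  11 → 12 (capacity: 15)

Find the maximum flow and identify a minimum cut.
Max flow = 7, Min cut edges: (1,2)

Maximum flow: 7
Minimum cut: (1,2)
Partition: S = [0, 1], T = [2, 3, 4, 5, 6, 7, 8, 9, 10, 11, 12]

Max-flow min-cut theorem verified: both equal 7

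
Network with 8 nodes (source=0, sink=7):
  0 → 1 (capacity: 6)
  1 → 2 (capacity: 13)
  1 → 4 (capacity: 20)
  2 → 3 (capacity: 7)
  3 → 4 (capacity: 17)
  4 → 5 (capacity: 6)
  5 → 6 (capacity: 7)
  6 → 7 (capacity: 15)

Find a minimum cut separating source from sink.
Min cut value = 6, edges: (4,5)

Min cut value: 6
Partition: S = [0, 1, 2, 3, 4], T = [5, 6, 7]
Cut edges: (4,5)

By max-flow min-cut theorem, max flow = min cut = 6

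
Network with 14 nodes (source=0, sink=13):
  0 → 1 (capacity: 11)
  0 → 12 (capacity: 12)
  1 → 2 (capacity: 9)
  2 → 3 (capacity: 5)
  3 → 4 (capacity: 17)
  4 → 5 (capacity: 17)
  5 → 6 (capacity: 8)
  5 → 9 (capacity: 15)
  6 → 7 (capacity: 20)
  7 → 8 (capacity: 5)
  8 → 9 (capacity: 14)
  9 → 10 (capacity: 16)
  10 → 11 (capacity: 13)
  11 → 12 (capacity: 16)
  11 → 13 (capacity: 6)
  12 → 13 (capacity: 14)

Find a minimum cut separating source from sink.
Min cut value = 17, edges: (0,12), (2,3)

Min cut value: 17
Partition: S = [0, 1, 2], T = [3, 4, 5, 6, 7, 8, 9, 10, 11, 12, 13]
Cut edges: (0,12), (2,3)

By max-flow min-cut theorem, max flow = min cut = 17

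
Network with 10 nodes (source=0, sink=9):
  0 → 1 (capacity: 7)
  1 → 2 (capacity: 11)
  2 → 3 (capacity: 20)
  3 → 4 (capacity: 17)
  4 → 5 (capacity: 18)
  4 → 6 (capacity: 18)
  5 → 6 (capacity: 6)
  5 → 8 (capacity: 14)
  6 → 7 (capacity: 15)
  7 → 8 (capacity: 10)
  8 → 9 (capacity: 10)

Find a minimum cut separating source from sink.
Min cut value = 7, edges: (0,1)

Min cut value: 7
Partition: S = [0], T = [1, 2, 3, 4, 5, 6, 7, 8, 9]
Cut edges: (0,1)

By max-flow min-cut theorem, max flow = min cut = 7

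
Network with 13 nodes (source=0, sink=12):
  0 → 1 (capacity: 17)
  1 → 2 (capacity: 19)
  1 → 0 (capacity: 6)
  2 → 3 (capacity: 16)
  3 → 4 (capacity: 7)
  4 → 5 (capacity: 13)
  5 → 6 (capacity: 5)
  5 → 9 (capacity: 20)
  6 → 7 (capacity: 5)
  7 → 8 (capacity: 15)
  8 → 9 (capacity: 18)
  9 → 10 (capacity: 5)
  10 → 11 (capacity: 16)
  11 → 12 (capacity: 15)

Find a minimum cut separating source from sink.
Min cut value = 5, edges: (9,10)

Min cut value: 5
Partition: S = [0, 1, 2, 3, 4, 5, 6, 7, 8, 9], T = [10, 11, 12]
Cut edges: (9,10)

By max-flow min-cut theorem, max flow = min cut = 5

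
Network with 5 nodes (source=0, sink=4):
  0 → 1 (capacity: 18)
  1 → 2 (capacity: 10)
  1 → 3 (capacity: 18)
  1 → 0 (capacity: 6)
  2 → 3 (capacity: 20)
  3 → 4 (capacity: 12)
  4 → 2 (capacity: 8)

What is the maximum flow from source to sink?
Maximum flow = 12

Max flow: 12

Flow assignment:
  0 → 1: 12/18
  1 → 3: 12/18
  3 → 4: 12/12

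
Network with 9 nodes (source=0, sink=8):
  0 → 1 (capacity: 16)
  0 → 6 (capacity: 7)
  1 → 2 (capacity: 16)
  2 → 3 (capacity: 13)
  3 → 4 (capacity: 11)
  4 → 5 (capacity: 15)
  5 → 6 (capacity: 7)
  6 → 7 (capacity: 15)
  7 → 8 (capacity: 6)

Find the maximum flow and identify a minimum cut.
Max flow = 6, Min cut edges: (7,8)

Maximum flow: 6
Minimum cut: (7,8)
Partition: S = [0, 1, 2, 3, 4, 5, 6, 7], T = [8]

Max-flow min-cut theorem verified: both equal 6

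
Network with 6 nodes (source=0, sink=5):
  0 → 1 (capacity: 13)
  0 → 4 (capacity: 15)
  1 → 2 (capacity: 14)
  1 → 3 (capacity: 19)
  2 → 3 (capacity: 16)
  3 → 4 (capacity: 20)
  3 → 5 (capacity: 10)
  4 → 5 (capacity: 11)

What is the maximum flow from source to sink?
Maximum flow = 21

Max flow: 21

Flow assignment:
  0 → 1: 13/13
  0 → 4: 8/15
  1 → 3: 13/19
  3 → 4: 3/20
  3 → 5: 10/10
  4 → 5: 11/11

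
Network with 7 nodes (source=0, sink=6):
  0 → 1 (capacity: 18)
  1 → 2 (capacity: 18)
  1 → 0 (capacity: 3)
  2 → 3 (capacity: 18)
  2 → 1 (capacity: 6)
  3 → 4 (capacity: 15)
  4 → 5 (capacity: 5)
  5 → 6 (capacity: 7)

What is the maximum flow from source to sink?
Maximum flow = 5

Max flow: 5

Flow assignment:
  0 → 1: 5/18
  1 → 2: 5/18
  2 → 3: 5/18
  3 → 4: 5/15
  4 → 5: 5/5
  5 → 6: 5/7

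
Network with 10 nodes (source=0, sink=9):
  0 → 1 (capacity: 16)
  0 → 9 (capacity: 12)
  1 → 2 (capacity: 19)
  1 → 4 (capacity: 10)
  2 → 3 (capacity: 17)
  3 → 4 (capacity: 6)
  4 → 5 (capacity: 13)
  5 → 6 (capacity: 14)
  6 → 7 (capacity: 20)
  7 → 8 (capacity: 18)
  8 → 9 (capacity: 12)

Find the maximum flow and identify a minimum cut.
Max flow = 24, Min cut edges: (0,9), (8,9)

Maximum flow: 24
Minimum cut: (0,9), (8,9)
Partition: S = [0, 1, 2, 3, 4, 5, 6, 7, 8], T = [9]

Max-flow min-cut theorem verified: both equal 24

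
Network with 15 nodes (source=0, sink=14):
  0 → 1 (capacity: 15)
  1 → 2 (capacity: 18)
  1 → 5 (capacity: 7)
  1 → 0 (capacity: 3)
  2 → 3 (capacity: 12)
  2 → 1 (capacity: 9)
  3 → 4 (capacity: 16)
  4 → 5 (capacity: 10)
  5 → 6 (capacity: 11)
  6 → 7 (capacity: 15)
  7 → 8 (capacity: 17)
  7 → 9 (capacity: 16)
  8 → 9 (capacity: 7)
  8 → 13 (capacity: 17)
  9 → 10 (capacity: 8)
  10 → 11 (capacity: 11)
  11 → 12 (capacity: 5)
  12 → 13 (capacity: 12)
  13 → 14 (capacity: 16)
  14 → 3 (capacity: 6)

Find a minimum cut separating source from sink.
Min cut value = 11, edges: (5,6)

Min cut value: 11
Partition: S = [0, 1, 2, 3, 4, 5], T = [6, 7, 8, 9, 10, 11, 12, 13, 14]
Cut edges: (5,6)

By max-flow min-cut theorem, max flow = min cut = 11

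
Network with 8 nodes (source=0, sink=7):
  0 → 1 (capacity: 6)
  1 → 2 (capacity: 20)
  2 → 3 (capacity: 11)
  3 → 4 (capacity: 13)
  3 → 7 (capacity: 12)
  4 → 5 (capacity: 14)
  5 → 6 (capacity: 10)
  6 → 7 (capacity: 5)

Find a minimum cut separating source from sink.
Min cut value = 6, edges: (0,1)

Min cut value: 6
Partition: S = [0], T = [1, 2, 3, 4, 5, 6, 7]
Cut edges: (0,1)

By max-flow min-cut theorem, max flow = min cut = 6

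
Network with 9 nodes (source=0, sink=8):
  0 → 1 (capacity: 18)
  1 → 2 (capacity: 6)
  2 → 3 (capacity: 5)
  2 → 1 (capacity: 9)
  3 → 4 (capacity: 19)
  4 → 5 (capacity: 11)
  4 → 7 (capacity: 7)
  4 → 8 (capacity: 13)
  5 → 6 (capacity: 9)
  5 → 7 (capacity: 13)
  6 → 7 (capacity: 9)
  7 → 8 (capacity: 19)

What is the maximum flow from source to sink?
Maximum flow = 5

Max flow: 5

Flow assignment:
  0 → 1: 5/18
  1 → 2: 5/6
  2 → 3: 5/5
  3 → 4: 5/19
  4 → 8: 5/13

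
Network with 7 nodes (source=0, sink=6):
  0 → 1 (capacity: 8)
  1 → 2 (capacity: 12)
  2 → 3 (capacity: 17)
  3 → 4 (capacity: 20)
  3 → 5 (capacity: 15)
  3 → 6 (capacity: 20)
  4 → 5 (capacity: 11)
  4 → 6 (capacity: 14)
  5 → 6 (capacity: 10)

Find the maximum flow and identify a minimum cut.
Max flow = 8, Min cut edges: (0,1)

Maximum flow: 8
Minimum cut: (0,1)
Partition: S = [0], T = [1, 2, 3, 4, 5, 6]

Max-flow min-cut theorem verified: both equal 8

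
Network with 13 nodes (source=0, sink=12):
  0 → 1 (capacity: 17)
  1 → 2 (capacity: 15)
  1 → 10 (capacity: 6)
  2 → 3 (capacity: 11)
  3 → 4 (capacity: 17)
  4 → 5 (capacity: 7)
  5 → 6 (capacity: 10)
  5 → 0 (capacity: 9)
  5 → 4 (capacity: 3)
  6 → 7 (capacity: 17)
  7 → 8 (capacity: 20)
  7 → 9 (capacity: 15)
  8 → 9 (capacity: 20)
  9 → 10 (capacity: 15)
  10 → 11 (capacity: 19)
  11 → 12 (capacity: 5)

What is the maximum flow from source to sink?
Maximum flow = 5

Max flow: 5

Flow assignment:
  0 → 1: 7/17
  1 → 2: 7/15
  2 → 3: 7/11
  3 → 4: 7/17
  4 → 5: 7/7
  5 → 6: 5/10
  5 → 0: 2/9
  6 → 7: 5/17
  7 → 9: 5/15
  9 → 10: 5/15
  10 → 11: 5/19
  11 → 12: 5/5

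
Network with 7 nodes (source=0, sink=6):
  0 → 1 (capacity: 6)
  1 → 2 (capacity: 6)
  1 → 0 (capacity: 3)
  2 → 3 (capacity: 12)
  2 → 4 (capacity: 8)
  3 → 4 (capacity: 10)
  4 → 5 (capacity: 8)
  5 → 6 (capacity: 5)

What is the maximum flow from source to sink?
Maximum flow = 5

Max flow: 5

Flow assignment:
  0 → 1: 5/6
  1 → 2: 5/6
  2 → 4: 5/8
  4 → 5: 5/8
  5 → 6: 5/5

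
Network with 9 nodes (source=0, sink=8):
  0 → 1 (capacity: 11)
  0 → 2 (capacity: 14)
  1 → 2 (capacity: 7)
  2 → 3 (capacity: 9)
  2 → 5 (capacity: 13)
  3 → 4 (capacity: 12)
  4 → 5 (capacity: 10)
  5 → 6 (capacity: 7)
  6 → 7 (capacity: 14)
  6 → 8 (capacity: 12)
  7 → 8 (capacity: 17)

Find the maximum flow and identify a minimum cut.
Max flow = 7, Min cut edges: (5,6)

Maximum flow: 7
Minimum cut: (5,6)
Partition: S = [0, 1, 2, 3, 4, 5], T = [6, 7, 8]

Max-flow min-cut theorem verified: both equal 7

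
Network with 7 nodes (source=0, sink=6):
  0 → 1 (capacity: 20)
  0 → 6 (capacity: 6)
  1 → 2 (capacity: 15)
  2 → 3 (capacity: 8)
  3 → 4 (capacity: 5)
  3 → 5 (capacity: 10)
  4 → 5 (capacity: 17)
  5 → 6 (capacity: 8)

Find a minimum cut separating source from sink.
Min cut value = 14, edges: (0,6), (5,6)

Min cut value: 14
Partition: S = [0, 1, 2, 3, 4, 5], T = [6]
Cut edges: (0,6), (5,6)

By max-flow min-cut theorem, max flow = min cut = 14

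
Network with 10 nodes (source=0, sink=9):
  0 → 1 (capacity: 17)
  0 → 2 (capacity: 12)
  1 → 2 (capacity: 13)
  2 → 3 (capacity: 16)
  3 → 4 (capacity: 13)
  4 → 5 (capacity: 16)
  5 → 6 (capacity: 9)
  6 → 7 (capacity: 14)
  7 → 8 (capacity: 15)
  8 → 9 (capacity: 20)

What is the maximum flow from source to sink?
Maximum flow = 9

Max flow: 9

Flow assignment:
  0 → 1: 9/17
  1 → 2: 9/13
  2 → 3: 9/16
  3 → 4: 9/13
  4 → 5: 9/16
  5 → 6: 9/9
  6 → 7: 9/14
  7 → 8: 9/15
  8 → 9: 9/20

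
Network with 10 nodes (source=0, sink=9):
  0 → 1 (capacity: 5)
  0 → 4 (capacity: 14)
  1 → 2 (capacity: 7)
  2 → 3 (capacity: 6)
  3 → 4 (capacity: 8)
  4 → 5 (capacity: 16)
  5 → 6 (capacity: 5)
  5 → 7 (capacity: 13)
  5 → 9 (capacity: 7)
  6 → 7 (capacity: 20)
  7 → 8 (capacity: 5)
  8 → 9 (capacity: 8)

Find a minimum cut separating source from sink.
Min cut value = 12, edges: (5,9), (7,8)

Min cut value: 12
Partition: S = [0, 1, 2, 3, 4, 5, 6, 7], T = [8, 9]
Cut edges: (5,9), (7,8)

By max-flow min-cut theorem, max flow = min cut = 12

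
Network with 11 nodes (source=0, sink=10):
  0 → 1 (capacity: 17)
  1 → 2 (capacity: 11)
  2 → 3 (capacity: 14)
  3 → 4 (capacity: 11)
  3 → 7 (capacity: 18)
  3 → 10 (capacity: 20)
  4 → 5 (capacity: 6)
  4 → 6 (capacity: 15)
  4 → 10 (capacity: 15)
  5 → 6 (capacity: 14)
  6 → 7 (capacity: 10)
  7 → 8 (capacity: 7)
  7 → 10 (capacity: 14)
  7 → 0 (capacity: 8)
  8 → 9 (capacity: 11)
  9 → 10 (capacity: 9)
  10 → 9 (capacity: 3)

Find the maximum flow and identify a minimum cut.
Max flow = 11, Min cut edges: (1,2)

Maximum flow: 11
Minimum cut: (1,2)
Partition: S = [0, 1], T = [2, 3, 4, 5, 6, 7, 8, 9, 10]

Max-flow min-cut theorem verified: both equal 11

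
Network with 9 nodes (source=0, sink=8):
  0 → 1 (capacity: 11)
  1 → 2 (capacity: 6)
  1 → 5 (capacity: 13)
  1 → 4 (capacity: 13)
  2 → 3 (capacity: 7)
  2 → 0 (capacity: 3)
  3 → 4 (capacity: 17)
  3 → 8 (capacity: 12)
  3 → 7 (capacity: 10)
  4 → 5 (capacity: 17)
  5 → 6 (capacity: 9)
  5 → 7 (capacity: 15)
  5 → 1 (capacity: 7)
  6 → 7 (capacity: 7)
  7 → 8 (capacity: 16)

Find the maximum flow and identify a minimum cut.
Max flow = 11, Min cut edges: (0,1)

Maximum flow: 11
Minimum cut: (0,1)
Partition: S = [0], T = [1, 2, 3, 4, 5, 6, 7, 8]

Max-flow min-cut theorem verified: both equal 11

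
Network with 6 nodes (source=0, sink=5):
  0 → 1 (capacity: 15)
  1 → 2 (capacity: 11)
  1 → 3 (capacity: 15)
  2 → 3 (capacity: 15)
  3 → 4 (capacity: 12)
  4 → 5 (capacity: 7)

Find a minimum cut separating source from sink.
Min cut value = 7, edges: (4,5)

Min cut value: 7
Partition: S = [0, 1, 2, 3, 4], T = [5]
Cut edges: (4,5)

By max-flow min-cut theorem, max flow = min cut = 7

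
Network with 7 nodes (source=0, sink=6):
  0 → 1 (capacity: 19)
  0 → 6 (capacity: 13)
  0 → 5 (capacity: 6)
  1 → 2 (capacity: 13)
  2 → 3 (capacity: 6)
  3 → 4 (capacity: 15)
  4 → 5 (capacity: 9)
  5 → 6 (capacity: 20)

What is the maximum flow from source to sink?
Maximum flow = 25

Max flow: 25

Flow assignment:
  0 → 1: 6/19
  0 → 6: 13/13
  0 → 5: 6/6
  1 → 2: 6/13
  2 → 3: 6/6
  3 → 4: 6/15
  4 → 5: 6/9
  5 → 6: 12/20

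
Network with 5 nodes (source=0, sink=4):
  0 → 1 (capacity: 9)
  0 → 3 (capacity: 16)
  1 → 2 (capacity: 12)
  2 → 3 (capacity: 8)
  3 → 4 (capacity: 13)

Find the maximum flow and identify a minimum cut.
Max flow = 13, Min cut edges: (3,4)

Maximum flow: 13
Minimum cut: (3,4)
Partition: S = [0, 1, 2, 3], T = [4]

Max-flow min-cut theorem verified: both equal 13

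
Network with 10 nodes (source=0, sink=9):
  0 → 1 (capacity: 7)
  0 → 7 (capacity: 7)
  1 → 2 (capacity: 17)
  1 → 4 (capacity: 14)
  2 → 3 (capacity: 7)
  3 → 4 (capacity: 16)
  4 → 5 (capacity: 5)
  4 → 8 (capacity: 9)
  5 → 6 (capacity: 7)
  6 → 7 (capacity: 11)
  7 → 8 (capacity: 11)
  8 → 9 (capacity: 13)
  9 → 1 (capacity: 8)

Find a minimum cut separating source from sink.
Min cut value = 13, edges: (8,9)

Min cut value: 13
Partition: S = [0, 1, 2, 3, 4, 5, 6, 7, 8], T = [9]
Cut edges: (8,9)

By max-flow min-cut theorem, max flow = min cut = 13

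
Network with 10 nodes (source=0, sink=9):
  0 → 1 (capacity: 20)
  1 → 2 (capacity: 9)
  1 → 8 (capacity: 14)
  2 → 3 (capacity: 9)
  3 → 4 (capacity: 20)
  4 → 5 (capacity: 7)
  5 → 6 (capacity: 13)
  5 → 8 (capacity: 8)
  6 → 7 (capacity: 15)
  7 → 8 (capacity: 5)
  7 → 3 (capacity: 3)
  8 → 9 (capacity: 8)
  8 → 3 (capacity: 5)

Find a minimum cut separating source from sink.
Min cut value = 8, edges: (8,9)

Min cut value: 8
Partition: S = [0, 1, 2, 3, 4, 5, 6, 7, 8], T = [9]
Cut edges: (8,9)

By max-flow min-cut theorem, max flow = min cut = 8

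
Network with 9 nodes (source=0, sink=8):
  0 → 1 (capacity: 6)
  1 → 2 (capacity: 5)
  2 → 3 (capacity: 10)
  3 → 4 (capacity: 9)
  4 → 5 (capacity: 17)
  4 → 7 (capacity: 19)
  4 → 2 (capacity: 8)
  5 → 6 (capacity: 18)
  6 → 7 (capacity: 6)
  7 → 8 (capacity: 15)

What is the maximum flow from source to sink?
Maximum flow = 5

Max flow: 5

Flow assignment:
  0 → 1: 5/6
  1 → 2: 5/5
  2 → 3: 5/10
  3 → 4: 5/9
  4 → 7: 5/19
  7 → 8: 5/15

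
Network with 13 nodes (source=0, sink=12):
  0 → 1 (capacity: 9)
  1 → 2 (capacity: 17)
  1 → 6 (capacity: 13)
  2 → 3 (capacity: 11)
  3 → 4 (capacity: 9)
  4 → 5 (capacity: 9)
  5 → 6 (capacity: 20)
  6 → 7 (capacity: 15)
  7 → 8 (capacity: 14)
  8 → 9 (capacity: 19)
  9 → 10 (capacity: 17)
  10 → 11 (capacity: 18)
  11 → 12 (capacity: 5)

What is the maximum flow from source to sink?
Maximum flow = 5

Max flow: 5

Flow assignment:
  0 → 1: 5/9
  1 → 6: 5/13
  6 → 7: 5/15
  7 → 8: 5/14
  8 → 9: 5/19
  9 → 10: 5/17
  10 → 11: 5/18
  11 → 12: 5/5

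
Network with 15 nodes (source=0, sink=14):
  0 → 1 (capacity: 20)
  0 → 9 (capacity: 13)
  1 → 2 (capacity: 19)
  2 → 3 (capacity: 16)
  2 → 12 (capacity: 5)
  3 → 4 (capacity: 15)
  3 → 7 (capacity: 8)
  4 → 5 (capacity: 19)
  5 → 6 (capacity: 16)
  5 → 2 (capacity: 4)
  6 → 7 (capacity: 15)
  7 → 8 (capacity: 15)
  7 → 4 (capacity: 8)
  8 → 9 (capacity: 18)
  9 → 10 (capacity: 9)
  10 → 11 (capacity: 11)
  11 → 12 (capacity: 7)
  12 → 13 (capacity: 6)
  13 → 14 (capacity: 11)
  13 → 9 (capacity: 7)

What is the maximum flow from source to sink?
Maximum flow = 6

Max flow: 6

Flow assignment:
  0 → 1: 5/20
  0 → 9: 1/13
  1 → 2: 5/19
  2 → 12: 5/5
  9 → 10: 1/9
  10 → 11: 1/11
  11 → 12: 1/7
  12 → 13: 6/6
  13 → 14: 6/11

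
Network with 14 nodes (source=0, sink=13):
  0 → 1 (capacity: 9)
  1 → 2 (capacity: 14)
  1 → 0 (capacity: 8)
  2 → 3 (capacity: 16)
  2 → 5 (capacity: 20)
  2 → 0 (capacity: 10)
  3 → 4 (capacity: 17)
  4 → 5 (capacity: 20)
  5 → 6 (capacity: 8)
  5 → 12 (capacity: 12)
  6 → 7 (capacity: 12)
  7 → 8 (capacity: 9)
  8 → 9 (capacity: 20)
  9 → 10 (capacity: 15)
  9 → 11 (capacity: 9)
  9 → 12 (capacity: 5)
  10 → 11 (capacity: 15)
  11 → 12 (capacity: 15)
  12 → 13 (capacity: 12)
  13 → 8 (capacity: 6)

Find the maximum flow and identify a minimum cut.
Max flow = 9, Min cut edges: (0,1)

Maximum flow: 9
Minimum cut: (0,1)
Partition: S = [0], T = [1, 2, 3, 4, 5, 6, 7, 8, 9, 10, 11, 12, 13]

Max-flow min-cut theorem verified: both equal 9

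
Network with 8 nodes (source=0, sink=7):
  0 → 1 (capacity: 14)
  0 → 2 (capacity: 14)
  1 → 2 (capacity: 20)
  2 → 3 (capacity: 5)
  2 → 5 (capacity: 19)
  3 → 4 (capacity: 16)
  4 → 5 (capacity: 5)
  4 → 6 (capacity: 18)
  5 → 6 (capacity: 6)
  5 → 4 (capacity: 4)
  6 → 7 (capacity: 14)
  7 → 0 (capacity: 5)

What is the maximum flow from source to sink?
Maximum flow = 14

Max flow: 14

Flow assignment:
  0 → 1: 14/14
  1 → 2: 14/20
  2 → 3: 4/5
  2 → 5: 10/19
  3 → 4: 4/16
  4 → 6: 8/18
  5 → 6: 6/6
  5 → 4: 4/4
  6 → 7: 14/14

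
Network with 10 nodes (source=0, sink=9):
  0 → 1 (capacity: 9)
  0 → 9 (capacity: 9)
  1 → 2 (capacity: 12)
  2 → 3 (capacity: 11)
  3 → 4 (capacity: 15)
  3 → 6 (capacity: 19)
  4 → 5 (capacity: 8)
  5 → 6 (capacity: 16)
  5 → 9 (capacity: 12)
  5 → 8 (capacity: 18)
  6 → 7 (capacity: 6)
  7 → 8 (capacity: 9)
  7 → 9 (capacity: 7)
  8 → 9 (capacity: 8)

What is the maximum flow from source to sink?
Maximum flow = 18

Max flow: 18

Flow assignment:
  0 → 1: 9/9
  0 → 9: 9/9
  1 → 2: 9/12
  2 → 3: 9/11
  3 → 4: 8/15
  3 → 6: 1/19
  4 → 5: 8/8
  5 → 9: 8/12
  6 → 7: 1/6
  7 → 9: 1/7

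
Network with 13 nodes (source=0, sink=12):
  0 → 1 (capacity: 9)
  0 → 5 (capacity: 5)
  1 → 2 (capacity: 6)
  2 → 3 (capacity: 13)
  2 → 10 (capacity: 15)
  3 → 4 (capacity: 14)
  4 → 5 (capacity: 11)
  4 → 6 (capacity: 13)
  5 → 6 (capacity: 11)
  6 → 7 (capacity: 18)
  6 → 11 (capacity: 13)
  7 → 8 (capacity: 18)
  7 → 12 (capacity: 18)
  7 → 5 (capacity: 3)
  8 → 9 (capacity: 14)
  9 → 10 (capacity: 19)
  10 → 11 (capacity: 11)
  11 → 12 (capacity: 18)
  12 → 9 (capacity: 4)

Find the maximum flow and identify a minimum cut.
Max flow = 11, Min cut edges: (0,5), (1,2)

Maximum flow: 11
Minimum cut: (0,5), (1,2)
Partition: S = [0, 1], T = [2, 3, 4, 5, 6, 7, 8, 9, 10, 11, 12]

Max-flow min-cut theorem verified: both equal 11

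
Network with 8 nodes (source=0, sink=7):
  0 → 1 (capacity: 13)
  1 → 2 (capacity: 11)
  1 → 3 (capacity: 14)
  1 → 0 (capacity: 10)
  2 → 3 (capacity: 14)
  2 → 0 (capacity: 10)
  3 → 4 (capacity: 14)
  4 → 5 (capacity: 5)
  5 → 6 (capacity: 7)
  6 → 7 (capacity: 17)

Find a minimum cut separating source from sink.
Min cut value = 5, edges: (4,5)

Min cut value: 5
Partition: S = [0, 1, 2, 3, 4], T = [5, 6, 7]
Cut edges: (4,5)

By max-flow min-cut theorem, max flow = min cut = 5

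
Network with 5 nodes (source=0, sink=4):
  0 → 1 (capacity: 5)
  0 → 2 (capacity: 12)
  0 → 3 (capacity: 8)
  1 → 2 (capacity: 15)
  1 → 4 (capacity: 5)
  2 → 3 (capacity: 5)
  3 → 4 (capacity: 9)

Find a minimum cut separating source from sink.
Min cut value = 14, edges: (1,4), (3,4)

Min cut value: 14
Partition: S = [0, 1, 2, 3], T = [4]
Cut edges: (1,4), (3,4)

By max-flow min-cut theorem, max flow = min cut = 14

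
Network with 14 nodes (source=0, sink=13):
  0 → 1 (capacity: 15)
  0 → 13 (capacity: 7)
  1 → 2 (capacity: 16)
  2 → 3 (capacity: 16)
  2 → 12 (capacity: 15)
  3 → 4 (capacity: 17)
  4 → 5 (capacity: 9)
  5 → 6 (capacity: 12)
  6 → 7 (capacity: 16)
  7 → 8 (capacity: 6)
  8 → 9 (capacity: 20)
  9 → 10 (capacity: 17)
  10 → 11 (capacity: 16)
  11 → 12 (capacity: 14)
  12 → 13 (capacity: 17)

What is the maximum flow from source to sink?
Maximum flow = 22

Max flow: 22

Flow assignment:
  0 → 1: 15/15
  0 → 13: 7/7
  1 → 2: 15/16
  2 → 12: 15/15
  12 → 13: 15/17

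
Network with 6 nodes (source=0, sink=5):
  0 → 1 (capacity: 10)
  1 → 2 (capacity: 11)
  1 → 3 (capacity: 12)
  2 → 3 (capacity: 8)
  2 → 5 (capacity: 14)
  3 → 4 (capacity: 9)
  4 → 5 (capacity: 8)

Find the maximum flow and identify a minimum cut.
Max flow = 10, Min cut edges: (0,1)

Maximum flow: 10
Minimum cut: (0,1)
Partition: S = [0], T = [1, 2, 3, 4, 5]

Max-flow min-cut theorem verified: both equal 10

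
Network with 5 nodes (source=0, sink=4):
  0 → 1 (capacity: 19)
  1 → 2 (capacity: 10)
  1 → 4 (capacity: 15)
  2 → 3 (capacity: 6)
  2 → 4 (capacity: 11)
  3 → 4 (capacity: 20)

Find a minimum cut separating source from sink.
Min cut value = 19, edges: (0,1)

Min cut value: 19
Partition: S = [0], T = [1, 2, 3, 4]
Cut edges: (0,1)

By max-flow min-cut theorem, max flow = min cut = 19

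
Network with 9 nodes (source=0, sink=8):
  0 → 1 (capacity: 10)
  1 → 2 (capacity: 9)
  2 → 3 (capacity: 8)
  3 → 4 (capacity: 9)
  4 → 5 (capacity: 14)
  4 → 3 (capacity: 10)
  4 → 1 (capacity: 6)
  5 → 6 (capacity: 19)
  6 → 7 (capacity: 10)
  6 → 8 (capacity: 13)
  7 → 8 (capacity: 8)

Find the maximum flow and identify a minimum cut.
Max flow = 8, Min cut edges: (2,3)

Maximum flow: 8
Minimum cut: (2,3)
Partition: S = [0, 1, 2], T = [3, 4, 5, 6, 7, 8]

Max-flow min-cut theorem verified: both equal 8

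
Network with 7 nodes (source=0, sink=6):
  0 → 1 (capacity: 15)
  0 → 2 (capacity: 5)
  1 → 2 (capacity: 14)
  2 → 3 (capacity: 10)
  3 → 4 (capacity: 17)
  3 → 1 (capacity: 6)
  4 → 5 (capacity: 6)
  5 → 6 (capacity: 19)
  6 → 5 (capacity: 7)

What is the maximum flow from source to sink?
Maximum flow = 6

Max flow: 6

Flow assignment:
  0 → 1: 6/15
  1 → 2: 10/14
  2 → 3: 10/10
  3 → 4: 6/17
  3 → 1: 4/6
  4 → 5: 6/6
  5 → 6: 6/19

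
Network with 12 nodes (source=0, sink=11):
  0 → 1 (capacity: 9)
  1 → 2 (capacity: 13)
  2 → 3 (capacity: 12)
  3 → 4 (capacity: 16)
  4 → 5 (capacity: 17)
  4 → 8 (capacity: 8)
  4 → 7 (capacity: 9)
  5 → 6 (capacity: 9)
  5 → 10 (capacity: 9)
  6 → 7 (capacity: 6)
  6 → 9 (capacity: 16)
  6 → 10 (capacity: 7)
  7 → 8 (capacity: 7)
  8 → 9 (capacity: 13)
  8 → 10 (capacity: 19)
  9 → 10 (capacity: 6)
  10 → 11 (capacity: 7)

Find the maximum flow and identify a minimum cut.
Max flow = 7, Min cut edges: (10,11)

Maximum flow: 7
Minimum cut: (10,11)
Partition: S = [0, 1, 2, 3, 4, 5, 6, 7, 8, 9, 10], T = [11]

Max-flow min-cut theorem verified: both equal 7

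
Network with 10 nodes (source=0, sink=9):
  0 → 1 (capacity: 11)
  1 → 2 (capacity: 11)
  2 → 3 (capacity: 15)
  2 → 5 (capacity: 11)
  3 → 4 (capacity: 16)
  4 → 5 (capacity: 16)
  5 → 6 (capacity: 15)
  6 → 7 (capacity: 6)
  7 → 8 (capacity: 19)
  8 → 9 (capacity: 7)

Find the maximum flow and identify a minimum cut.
Max flow = 6, Min cut edges: (6,7)

Maximum flow: 6
Minimum cut: (6,7)
Partition: S = [0, 1, 2, 3, 4, 5, 6], T = [7, 8, 9]

Max-flow min-cut theorem verified: both equal 6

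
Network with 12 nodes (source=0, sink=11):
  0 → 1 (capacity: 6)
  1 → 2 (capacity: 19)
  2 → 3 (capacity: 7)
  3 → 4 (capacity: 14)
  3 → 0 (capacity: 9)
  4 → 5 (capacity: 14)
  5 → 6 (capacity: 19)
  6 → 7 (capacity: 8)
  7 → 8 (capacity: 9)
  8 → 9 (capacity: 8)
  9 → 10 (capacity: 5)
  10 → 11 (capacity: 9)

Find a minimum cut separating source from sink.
Min cut value = 5, edges: (9,10)

Min cut value: 5
Partition: S = [0, 1, 2, 3, 4, 5, 6, 7, 8, 9], T = [10, 11]
Cut edges: (9,10)

By max-flow min-cut theorem, max flow = min cut = 5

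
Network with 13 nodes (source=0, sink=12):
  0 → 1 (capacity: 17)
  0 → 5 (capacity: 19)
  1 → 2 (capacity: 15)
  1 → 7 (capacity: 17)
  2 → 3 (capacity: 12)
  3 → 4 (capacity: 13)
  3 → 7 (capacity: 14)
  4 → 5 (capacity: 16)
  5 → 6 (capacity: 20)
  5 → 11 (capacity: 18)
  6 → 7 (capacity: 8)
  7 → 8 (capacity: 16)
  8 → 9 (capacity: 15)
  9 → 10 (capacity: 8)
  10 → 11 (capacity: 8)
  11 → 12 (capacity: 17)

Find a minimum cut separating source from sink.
Min cut value = 17, edges: (11,12)

Min cut value: 17
Partition: S = [0, 1, 2, 3, 4, 5, 6, 7, 8, 9, 10, 11], T = [12]
Cut edges: (11,12)

By max-flow min-cut theorem, max flow = min cut = 17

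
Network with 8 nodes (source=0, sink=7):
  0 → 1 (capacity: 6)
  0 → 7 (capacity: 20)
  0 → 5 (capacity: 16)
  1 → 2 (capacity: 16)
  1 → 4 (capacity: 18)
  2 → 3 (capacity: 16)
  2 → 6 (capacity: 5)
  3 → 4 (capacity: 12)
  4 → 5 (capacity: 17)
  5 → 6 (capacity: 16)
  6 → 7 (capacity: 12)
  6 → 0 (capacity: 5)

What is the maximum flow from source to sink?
Maximum flow = 32

Max flow: 32

Flow assignment:
  0 → 1: 6/6
  0 → 7: 20/20
  0 → 5: 11/16
  1 → 2: 5/16
  1 → 4: 1/18
  2 → 6: 5/5
  4 → 5: 1/17
  5 → 6: 12/16
  6 → 7: 12/12
  6 → 0: 5/5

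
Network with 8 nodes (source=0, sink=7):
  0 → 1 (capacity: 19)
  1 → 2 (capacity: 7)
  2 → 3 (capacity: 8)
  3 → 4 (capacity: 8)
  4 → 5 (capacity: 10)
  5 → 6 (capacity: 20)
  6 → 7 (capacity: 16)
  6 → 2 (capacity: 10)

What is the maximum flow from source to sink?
Maximum flow = 7

Max flow: 7

Flow assignment:
  0 → 1: 7/19
  1 → 2: 7/7
  2 → 3: 7/8
  3 → 4: 7/8
  4 → 5: 7/10
  5 → 6: 7/20
  6 → 7: 7/16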